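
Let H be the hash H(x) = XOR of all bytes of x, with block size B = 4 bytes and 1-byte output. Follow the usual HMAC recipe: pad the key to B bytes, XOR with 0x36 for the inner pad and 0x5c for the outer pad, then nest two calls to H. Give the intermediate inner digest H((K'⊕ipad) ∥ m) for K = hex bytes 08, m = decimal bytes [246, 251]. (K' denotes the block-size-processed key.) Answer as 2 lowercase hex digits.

05

Key hex bytes 08 is 1 byte ≤ B = 4; zero-pad to 4 bytes: K' = 08 00 00 00.
K' ⊕ ipad = 3e 36 36 36.
Inner input = 3e 36 36 36 ∥ f6 fb.
Inner hash: XOR 3e⊕36⊕36⊕36⊕f6⊕fb = 05.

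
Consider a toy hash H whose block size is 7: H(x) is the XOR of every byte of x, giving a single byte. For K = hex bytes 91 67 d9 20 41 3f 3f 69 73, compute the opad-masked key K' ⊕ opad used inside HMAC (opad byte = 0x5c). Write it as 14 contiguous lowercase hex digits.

Key hex bytes 91 67 d9 20 41 3f 3f 69 73 is 9 bytes > B = 7, so hash it first: H(key) = 54, then zero-pad to 7 bytes: K' = 54 00 00 00 00 00 00.
XOR each byte with 0x5c: 54⊕5c=08, 00⊕5c=5c, 00⊕5c=5c, 00⊕5c=5c, 00⊕5c=5c, 00⊕5c=5c, 00⊕5c=5c.

085c5c5c5c5c5c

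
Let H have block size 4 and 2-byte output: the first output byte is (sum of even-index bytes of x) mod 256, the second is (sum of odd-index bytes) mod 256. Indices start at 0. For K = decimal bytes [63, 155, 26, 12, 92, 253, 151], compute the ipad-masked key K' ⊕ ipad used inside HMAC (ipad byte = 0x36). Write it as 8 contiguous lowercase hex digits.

7a923636

Key decimal bytes [63, 155, 26, 12, 92, 253, 151] = 3f 9b 1a 0c 5c fd 97 is 7 bytes > B = 4, so hash it first: H(key) = 4c a4, then zero-pad to 4 bytes: K' = 4c a4 00 00.
XOR each byte with 0x36: 4c⊕36=7a, a4⊕36=92, 00⊕36=36, 00⊕36=36.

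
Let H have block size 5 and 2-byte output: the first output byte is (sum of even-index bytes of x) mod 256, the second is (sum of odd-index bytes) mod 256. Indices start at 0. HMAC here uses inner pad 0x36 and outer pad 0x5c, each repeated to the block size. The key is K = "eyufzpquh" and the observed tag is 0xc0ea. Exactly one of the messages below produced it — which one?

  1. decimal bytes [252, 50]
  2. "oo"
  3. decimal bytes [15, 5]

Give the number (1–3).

Key "eyufzpquh" = 65 79 75 66 7a 70 71 75 68 is 9 bytes > B = 5, so hash it first: H(key) = 2d c4, then zero-pad to 5 bytes: K' = 2d c4 00 00 00.
K' ⊕ ipad = 1b f2 36 36 36; K' ⊕ opad = 71 98 5c 5c 5c.
m1: inner = H(1b f2 36 36 36 fc 32) = b9 24; tag = H(71 98 5c 5c 5c b9 24) = 4dad
m2: inner = H(1b f2 36 36 36 6f 6f) = f6 97; tag = H(71 98 5c 5c 5c f6 97) = c0ea ← matches
m3: inner = H(1b f2 36 36 36 0f 05) = 8c 37; tag = H(71 98 5c 5c 5c 8c 37) = 6080

2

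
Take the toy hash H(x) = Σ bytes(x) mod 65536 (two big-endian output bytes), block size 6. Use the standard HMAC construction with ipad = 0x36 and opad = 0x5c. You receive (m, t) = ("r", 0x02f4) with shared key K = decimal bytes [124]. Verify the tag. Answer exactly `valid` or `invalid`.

Key decimal bytes [124] = 7c is 1 byte ≤ B = 6; zero-pad to 6 bytes: K' = 7c 00 00 00 00 00.
K' ⊕ ipad = 4a 36 36 36 36 36; K' ⊕ opad = 20 5c 5c 5c 5c 5c.
Inner hash: sum = 74+54+54+54+54+54+114 = 458 → 01 ca.
Outer hash (recomputed tag): sum = 32+92+92+92+92+92+1+202 = 695 → 02 b7.
Recomputed tag = 02b7; claimed = 02f4 → mismatch.

invalid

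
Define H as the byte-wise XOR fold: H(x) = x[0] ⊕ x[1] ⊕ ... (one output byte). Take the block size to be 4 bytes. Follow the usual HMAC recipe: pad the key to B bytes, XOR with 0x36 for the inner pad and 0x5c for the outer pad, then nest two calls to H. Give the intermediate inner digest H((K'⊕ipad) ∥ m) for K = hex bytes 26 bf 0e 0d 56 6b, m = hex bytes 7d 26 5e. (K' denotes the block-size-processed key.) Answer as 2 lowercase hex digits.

Key hex bytes 26 bf 0e 0d 56 6b is 6 bytes > B = 4, so hash it first: H(key) = a7, then zero-pad to 4 bytes: K' = a7 00 00 00.
K' ⊕ ipad = 91 36 36 36.
Inner input = 91 36 36 36 ∥ 7d 26 5e.
Inner hash: XOR 91⊕36⊕36⊕36⊕7d⊕26⊕5e = a2.

a2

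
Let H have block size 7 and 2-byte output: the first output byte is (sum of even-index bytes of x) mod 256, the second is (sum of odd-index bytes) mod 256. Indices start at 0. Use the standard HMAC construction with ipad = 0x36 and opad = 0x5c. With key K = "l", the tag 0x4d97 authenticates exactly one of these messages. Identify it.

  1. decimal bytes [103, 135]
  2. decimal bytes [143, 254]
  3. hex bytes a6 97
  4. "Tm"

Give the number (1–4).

Key "l" = 6c is 1 byte ≤ B = 7; zero-pad to 7 bytes: K' = 6c 00 00 00 00 00 00.
K' ⊕ ipad = 5a 36 36 36 36 36 36; K' ⊕ opad = 30 5c 5c 5c 5c 5c 5c.
m1: inner = H(5a 36 36 36 36 36 36 67 87) = 83 09; tag = H(30 5c 5c 5c 5c 5c 5c 83 09) = 4d97 ← matches
m2: inner = H(5a 36 36 36 36 36 36 8f fe) = fa 31; tag = H(30 5c 5c 5c 5c 5c 5c fa 31) = 750e
m3: inner = H(5a 36 36 36 36 36 36 a6 97) = 93 48; tag = H(30 5c 5c 5c 5c 5c 5c 93 48) = 8ca7
m4: inner = H(5a 36 36 36 36 36 36 54 6d) = 69 f6; tag = H(30 5c 5c 5c 5c 5c 5c 69 f6) = 3a7d

1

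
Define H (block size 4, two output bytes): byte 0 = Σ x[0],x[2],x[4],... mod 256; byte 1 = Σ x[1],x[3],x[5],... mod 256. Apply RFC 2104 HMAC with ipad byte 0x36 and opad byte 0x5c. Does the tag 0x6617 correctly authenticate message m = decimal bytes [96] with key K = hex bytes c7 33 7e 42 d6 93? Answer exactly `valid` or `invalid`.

Key hex bytes c7 33 7e 42 d6 93 is 6 bytes > B = 4, so hash it first: H(key) = 1b 08, then zero-pad to 4 bytes: K' = 1b 08 00 00.
K' ⊕ ipad = 2d 3e 36 36; K' ⊕ opad = 47 54 5c 5c.
Inner hash: even-index sum = 195 mod 256 = 195; odd-index sum = 116 mod 256 = 116 → c3 74.
Outer hash (recomputed tag): even-index sum = 358 mod 256 = 102; odd-index sum = 292 mod 256 = 36 → 66 24.
Recomputed tag = 6624; claimed = 6617 → mismatch.

invalid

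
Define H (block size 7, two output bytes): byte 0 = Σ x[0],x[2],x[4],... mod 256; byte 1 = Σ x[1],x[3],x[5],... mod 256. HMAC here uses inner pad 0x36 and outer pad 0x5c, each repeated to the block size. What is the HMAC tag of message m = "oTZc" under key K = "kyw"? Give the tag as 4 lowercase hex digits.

9e9e

Key "kyw" = 6b 79 77 is 3 bytes ≤ B = 7; zero-pad to 7 bytes: K' = 6b 79 77 00 00 00 00.
K' ⊕ ipad = 5d 4f 41 36 36 36 36.  K' ⊕ opad = 37 25 2b 5c 5c 5c 5c.
Inner input = (K'⊕ipad) ∥ m = 5d 4f 41 36 36 36 36 ∥ 6f 54 5a 63.
Inner hash: even-index sum = 449 mod 256 = 193; odd-index sum = 388 mod 256 = 132 → c1 84.
Outer input = (K'⊕opad) ∥ inner = 37 25 2b 5c 5c 5c 5c ∥ c1 84.
Outer hash (tag): even-index sum = 414 mod 256 = 158; odd-index sum = 414 mod 256 = 158 → 9e 9e.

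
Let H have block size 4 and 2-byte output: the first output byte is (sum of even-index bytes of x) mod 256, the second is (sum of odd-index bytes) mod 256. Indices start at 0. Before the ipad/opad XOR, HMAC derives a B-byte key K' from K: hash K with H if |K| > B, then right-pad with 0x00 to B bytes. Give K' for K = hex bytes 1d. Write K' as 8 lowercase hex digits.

1d000000

Key hex bytes 1d is 1 byte ≤ B = 4; zero-pad to 4 bytes: K' = 1d 00 00 00.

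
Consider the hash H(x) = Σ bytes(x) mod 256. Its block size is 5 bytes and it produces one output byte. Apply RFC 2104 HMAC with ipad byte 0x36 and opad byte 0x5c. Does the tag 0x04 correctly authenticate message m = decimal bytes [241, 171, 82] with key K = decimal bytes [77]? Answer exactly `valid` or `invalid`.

Key decimal bytes [77] = 4d is 1 byte ≤ B = 5; zero-pad to 5 bytes: K' = 4d 00 00 00 00.
K' ⊕ ipad = 7b 36 36 36 36; K' ⊕ opad = 11 5c 5c 5c 5c.
Inner hash: sum = 123+54+54+54+54+241+171+82 = 833; mod 256 = 65 → 41.
Outer hash (recomputed tag): sum = 17+92+92+92+92+65 = 450; mod 256 = 194 → c2.
Recomputed tag = c2; claimed = 04 → mismatch.

invalid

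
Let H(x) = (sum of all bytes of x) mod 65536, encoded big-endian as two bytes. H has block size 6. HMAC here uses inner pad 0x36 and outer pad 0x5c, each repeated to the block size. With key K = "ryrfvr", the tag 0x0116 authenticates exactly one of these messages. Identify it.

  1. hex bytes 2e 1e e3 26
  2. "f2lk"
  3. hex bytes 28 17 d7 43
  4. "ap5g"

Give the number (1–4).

Key "ryrfvr" = 72 79 72 66 76 72 is exactly B = 6 bytes: K' = 72 79 72 66 76 72.
K' ⊕ ipad = 44 4f 44 50 40 44; K' ⊕ opad = 2e 25 2e 3a 2a 2e.
m1: inner = H(44 4f 44 50 40 44 2e 1e e3 26) = 03 00; tag = H(2e 25 2e 3a 2a 2e 03 00) = 0116 ← matches
m2: inner = H(44 4f 44 50 40 44 66 32 6c 6b) = 03 1a; tag = H(2e 25 2e 3a 2a 2e 03 1a) = 0130
m3: inner = H(44 4f 44 50 40 44 28 17 d7 43) = 03 04; tag = H(2e 25 2e 3a 2a 2e 03 04) = 011a
m4: inner = H(44 4f 44 50 40 44 61 70 35 67) = 03 18; tag = H(2e 25 2e 3a 2a 2e 03 18) = 012e

1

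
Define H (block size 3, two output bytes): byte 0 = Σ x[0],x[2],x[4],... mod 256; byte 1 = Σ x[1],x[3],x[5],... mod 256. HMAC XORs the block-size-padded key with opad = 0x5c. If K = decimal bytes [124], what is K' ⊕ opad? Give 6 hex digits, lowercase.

205c5c

Key decimal bytes [124] = 7c is 1 byte ≤ B = 3; zero-pad to 3 bytes: K' = 7c 00 00.
XOR each byte with 0x5c: 7c⊕5c=20, 00⊕5c=5c, 00⊕5c=5c.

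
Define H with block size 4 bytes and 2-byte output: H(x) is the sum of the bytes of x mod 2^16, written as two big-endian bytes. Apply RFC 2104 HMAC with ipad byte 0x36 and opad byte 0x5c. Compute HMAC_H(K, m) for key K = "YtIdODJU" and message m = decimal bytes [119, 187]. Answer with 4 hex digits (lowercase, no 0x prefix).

0274

Key "YtIdODJU" = 59 74 49 64 4f 44 4a 55 is 8 bytes > B = 4, so hash it first: H(key) = 02 ac, then zero-pad to 4 bytes: K' = 02 ac 00 00.
K' ⊕ ipad = 34 9a 36 36.  K' ⊕ opad = 5e f0 5c 5c.
Inner input = (K'⊕ipad) ∥ m = 34 9a 36 36 ∥ 77 bb.
Inner hash: sum = 52+154+54+54+119+187 = 620 → 02 6c.
Outer input = (K'⊕opad) ∥ inner = 5e f0 5c 5c ∥ 02 6c.
Outer hash (tag): sum = 94+240+92+92+2+108 = 628 → 02 74.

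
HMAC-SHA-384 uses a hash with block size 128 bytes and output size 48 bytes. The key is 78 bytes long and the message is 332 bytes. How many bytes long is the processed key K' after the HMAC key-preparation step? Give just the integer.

Key is 78 ≤ 128 bytes, zero-padded: |K'| = 128.

128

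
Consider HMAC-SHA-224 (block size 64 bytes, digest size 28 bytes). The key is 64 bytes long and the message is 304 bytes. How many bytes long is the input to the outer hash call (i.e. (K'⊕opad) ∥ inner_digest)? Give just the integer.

Key is 64 ≤ 64 bytes, zero-padded: |K'| = 64.
Outer input = (K'⊕opad) ∥ H(inner) → 64 + 28 = 92 bytes.

92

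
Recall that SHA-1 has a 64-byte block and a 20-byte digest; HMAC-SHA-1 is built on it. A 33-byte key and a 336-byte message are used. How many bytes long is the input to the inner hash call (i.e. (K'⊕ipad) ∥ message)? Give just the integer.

400

Key is 33 ≤ 64 bytes, zero-padded: |K'| = 64.
Inner input = (K'⊕ipad) ∥ m → 64 + 336 = 400 bytes.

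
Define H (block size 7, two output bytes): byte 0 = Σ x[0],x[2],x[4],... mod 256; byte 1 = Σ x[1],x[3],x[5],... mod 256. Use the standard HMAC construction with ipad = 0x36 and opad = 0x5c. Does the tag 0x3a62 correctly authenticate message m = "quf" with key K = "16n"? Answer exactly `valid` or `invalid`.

invalid

Key "16n" = 31 36 6e is 3 bytes ≤ B = 7; zero-pad to 7 bytes: K' = 31 36 6e 00 00 00 00.
K' ⊕ ipad = 07 00 58 36 36 36 36; K' ⊕ opad = 6d 6a 32 5c 5c 5c 5c.
Inner hash: even-index sum = 320 mod 256 = 64; odd-index sum = 323 mod 256 = 67 → 40 43.
Outer hash (recomputed tag): even-index sum = 410 mod 256 = 154; odd-index sum = 354 mod 256 = 98 → 9a 62.
Recomputed tag = 9a62; claimed = 3a62 → mismatch.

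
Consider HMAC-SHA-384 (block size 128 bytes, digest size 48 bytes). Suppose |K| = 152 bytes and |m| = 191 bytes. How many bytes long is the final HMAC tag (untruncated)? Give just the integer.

The tag is one SHA-384 digest: 48 bytes.

48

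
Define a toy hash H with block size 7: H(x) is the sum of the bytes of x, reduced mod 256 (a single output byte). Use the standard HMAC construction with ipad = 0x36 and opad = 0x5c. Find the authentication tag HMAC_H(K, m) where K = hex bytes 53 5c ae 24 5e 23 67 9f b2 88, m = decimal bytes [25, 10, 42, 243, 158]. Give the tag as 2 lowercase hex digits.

Key hex bytes 53 5c ae 24 5e 23 67 9f b2 88 is 10 bytes > B = 7, so hash it first: H(key) = 42, then zero-pad to 7 bytes: K' = 42 00 00 00 00 00 00.
K' ⊕ ipad = 74 36 36 36 36 36 36.  K' ⊕ opad = 1e 5c 5c 5c 5c 5c 5c.
Inner input = (K'⊕ipad) ∥ m = 74 36 36 36 36 36 36 ∥ 19 0a 2a f3 9e.
Inner hash: sum = 116+54+54+54+54+54+54+25+10+42+243+158 = 918; mod 256 = 150 → 96.
Outer input = (K'⊕opad) ∥ inner = 1e 5c 5c 5c 5c 5c 5c ∥ 96.
Outer hash (tag): sum = 30+92+92+92+92+92+92+150 = 732; mod 256 = 220 → dc.

dc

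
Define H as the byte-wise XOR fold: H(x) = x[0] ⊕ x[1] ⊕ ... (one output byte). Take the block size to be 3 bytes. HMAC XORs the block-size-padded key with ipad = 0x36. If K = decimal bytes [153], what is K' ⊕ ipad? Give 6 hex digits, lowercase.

Key decimal bytes [153] = 99 is 1 byte ≤ B = 3; zero-pad to 3 bytes: K' = 99 00 00.
XOR each byte with 0x36: 99⊕36=af, 00⊕36=36, 00⊕36=36.

af3636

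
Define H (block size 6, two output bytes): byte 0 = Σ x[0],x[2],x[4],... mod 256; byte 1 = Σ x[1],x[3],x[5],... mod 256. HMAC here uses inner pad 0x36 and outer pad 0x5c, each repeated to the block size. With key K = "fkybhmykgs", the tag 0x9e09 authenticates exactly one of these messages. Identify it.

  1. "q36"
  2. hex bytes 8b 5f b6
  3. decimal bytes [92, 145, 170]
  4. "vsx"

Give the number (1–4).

4

Key "fkybhmykgs" = 66 6b 79 62 68 6d 79 6b 67 73 is 10 bytes > B = 6, so hash it first: H(key) = 27 18, then zero-pad to 6 bytes: K' = 27 18 00 00 00 00.
K' ⊕ ipad = 11 2e 36 36 36 36; K' ⊕ opad = 7b 44 5c 5c 5c 5c.
m1: inner = H(11 2e 36 36 36 36 71 33 36) = 24 cd; tag = H(7b 44 5c 5c 5c 5c 24 cd) = 57c9
m2: inner = H(11 2e 36 36 36 36 8b 5f b6) = be f9; tag = H(7b 44 5c 5c 5c 5c be f9) = f1f5
m3: inner = H(11 2e 36 36 36 36 5c 91 aa) = 83 2b; tag = H(7b 44 5c 5c 5c 5c 83 2b) = b627
m4: inner = H(11 2e 36 36 36 36 76 73 78) = 6b 0d; tag = H(7b 44 5c 5c 5c 5c 6b 0d) = 9e09 ← matches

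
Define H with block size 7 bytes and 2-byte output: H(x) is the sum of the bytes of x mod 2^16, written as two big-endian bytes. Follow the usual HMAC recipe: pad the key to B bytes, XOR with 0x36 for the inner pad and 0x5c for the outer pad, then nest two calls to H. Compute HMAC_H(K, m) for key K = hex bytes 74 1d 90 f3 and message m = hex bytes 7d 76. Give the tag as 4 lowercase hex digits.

Key hex bytes 74 1d 90 f3 is 4 bytes ≤ B = 7; zero-pad to 7 bytes: K' = 74 1d 90 f3 00 00 00.
K' ⊕ ipad = 42 2b a6 c5 36 36 36.  K' ⊕ opad = 28 41 cc af 5c 5c 5c.
Inner input = (K'⊕ipad) ∥ m = 42 2b a6 c5 36 36 36 ∥ 7d 76.
Inner hash: sum = 66+43+166+197+54+54+54+125+118 = 877 → 03 6d.
Outer input = (K'⊕opad) ∥ inner = 28 41 cc af 5c 5c 5c ∥ 03 6d.
Outer hash (tag): sum = 40+65+204+175+92+92+92+3+109 = 872 → 03 68.

0368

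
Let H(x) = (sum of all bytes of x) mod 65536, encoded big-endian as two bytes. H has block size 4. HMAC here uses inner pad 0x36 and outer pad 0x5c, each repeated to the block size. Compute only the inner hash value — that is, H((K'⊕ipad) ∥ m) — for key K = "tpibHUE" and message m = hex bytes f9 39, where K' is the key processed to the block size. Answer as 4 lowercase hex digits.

Key "tpibHUE" = 74 70 69 62 48 55 45 is 7 bytes > B = 4, so hash it first: H(key) = 02 91, then zero-pad to 4 bytes: K' = 02 91 00 00.
K' ⊕ ipad = 34 a7 36 36.
Inner input = 34 a7 36 36 ∥ f9 39.
Inner hash: sum = 52+167+54+54+249+57 = 633 → 02 79.

0279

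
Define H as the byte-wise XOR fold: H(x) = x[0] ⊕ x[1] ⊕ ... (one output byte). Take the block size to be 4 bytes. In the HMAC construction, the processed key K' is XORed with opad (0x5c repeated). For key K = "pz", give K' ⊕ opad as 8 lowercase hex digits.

2c265c5c

Key "pz" = 70 7a is 2 bytes ≤ B = 4; zero-pad to 4 bytes: K' = 70 7a 00 00.
XOR each byte with 0x5c: 70⊕5c=2c, 7a⊕5c=26, 00⊕5c=5c, 00⊕5c=5c.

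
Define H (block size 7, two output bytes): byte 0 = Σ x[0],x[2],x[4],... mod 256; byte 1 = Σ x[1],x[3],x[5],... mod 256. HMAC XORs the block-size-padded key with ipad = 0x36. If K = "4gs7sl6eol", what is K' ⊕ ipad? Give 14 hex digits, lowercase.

Key "4gs7sl6eol" = 34 67 73 37 73 6c 36 65 6f 6c is 10 bytes > B = 7, so hash it first: H(key) = bf db, then zero-pad to 7 bytes: K' = bf db 00 00 00 00 00.
XOR each byte with 0x36: bf⊕36=89, db⊕36=ed, 00⊕36=36, 00⊕36=36, 00⊕36=36, 00⊕36=36, 00⊕36=36.

89ed3636363636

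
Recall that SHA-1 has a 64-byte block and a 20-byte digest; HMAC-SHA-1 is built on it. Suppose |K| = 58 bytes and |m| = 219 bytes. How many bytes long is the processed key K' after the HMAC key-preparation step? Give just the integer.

64

Key is 58 ≤ 64 bytes, zero-padded: |K'| = 64.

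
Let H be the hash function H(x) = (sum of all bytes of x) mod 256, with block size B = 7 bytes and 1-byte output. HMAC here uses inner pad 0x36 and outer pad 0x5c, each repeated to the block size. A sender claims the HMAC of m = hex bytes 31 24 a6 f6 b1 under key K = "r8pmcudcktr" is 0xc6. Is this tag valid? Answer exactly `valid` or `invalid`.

Key "r8pmcudcktr" = 72 38 70 6d 63 75 64 63 6b 74 72 is 11 bytes > B = 7, so hash it first: H(key) = 77, then zero-pad to 7 bytes: K' = 77 00 00 00 00 00 00.
K' ⊕ ipad = 41 36 36 36 36 36 36; K' ⊕ opad = 2b 5c 5c 5c 5c 5c 5c.
Inner hash: sum = 65+54+54+54+54+54+54+49+36+166+246+177 = 1063; mod 256 = 39 → 27.
Outer hash (recomputed tag): sum = 43+92+92+92+92+92+92+39 = 634; mod 256 = 122 → 7a.
Recomputed tag = 7a; claimed = c6 → mismatch.

invalid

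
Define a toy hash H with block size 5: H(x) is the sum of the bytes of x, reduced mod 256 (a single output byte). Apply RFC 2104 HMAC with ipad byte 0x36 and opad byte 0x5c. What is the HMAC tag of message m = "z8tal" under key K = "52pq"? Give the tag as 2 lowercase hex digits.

49

Key "52pq" = 35 32 70 71 is 4 bytes ≤ B = 5; zero-pad to 5 bytes: K' = 35 32 70 71 00.
K' ⊕ ipad = 03 04 46 47 36.  K' ⊕ opad = 69 6e 2c 2d 5c.
Inner input = (K'⊕ipad) ∥ m = 03 04 46 47 36 ∥ 7a 38 74 61 6c.
Inner hash: sum = 3+4+70+71+54+122+56+116+97+108 = 701; mod 256 = 189 → bd.
Outer input = (K'⊕opad) ∥ inner = 69 6e 2c 2d 5c ∥ bd.
Outer hash (tag): sum = 105+110+44+45+92+189 = 585; mod 256 = 73 → 49.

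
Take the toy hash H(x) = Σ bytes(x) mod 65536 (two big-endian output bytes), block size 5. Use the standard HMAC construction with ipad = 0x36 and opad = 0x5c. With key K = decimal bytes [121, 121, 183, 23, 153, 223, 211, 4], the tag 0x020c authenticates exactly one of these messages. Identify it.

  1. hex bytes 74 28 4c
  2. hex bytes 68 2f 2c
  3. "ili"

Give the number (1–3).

Key decimal bytes [121, 121, 183, 23, 153, 223, 211, 4] = 79 79 b7 17 99 df d3 04 is 8 bytes > B = 5, so hash it first: H(key) = 04 0f, then zero-pad to 5 bytes: K' = 04 0f 00 00 00.
K' ⊕ ipad = 32 39 36 36 36; K' ⊕ opad = 58 53 5c 5c 5c.
m1: inner = H(32 39 36 36 36 74 28 4c) = 01 f5; tag = H(58 53 5c 5c 5c 01 f5) = 02b5
m2: inner = H(32 39 36 36 36 68 2f 2c) = 01 d0; tag = H(58 53 5c 5c 5c 01 d0) = 0290
m3: inner = H(32 39 36 36 36 69 6c 69) = 02 4b; tag = H(58 53 5c 5c 5c 02 4b) = 020c ← matches

3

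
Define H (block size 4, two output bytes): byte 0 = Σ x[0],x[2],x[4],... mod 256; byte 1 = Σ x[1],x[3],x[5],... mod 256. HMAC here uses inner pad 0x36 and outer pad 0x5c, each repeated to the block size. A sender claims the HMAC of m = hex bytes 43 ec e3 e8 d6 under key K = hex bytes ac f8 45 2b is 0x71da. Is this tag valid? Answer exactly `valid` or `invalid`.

invalid

Key hex bytes ac f8 45 2b is exactly B = 4 bytes: K' = ac f8 45 2b.
K' ⊕ ipad = 9a ce 73 1d; K' ⊕ opad = f0 a4 19 77.
Inner hash: even-index sum = 777 mod 256 = 9; odd-index sum = 703 mod 256 = 191 → 09 bf.
Outer hash (recomputed tag): even-index sum = 274 mod 256 = 18; odd-index sum = 474 mod 256 = 218 → 12 da.
Recomputed tag = 12da; claimed = 71da → mismatch.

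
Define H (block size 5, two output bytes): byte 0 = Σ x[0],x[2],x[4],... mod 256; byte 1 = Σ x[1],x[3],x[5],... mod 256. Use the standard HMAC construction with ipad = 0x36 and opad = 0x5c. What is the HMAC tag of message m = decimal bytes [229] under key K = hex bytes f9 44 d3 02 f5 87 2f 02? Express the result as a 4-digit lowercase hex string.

7821

Key hex bytes f9 44 d3 02 f5 87 2f 02 is 8 bytes > B = 5, so hash it first: H(key) = f0 cf, then zero-pad to 5 bytes: K' = f0 cf 00 00 00.
K' ⊕ ipad = c6 f9 36 36 36.  K' ⊕ opad = ac 93 5c 5c 5c.
Inner input = (K'⊕ipad) ∥ m = c6 f9 36 36 36 ∥ e5.
Inner hash: even-index sum = 306 mod 256 = 50; odd-index sum = 532 mod 256 = 20 → 32 14.
Outer input = (K'⊕opad) ∥ inner = ac 93 5c 5c 5c ∥ 32 14.
Outer hash (tag): even-index sum = 376 mod 256 = 120; odd-index sum = 289 mod 256 = 33 → 78 21.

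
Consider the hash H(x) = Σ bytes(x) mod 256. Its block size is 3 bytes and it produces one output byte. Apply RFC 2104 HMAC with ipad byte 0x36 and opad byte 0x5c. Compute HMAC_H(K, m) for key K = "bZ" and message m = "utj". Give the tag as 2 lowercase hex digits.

Key "bZ" = 62 5a is 2 bytes ≤ B = 3; zero-pad to 3 bytes: K' = 62 5a 00.
K' ⊕ ipad = 54 6c 36.  K' ⊕ opad = 3e 06 5c.
Inner input = (K'⊕ipad) ∥ m = 54 6c 36 ∥ 75 74 6a.
Inner hash: sum = 84+108+54+117+116+106 = 585; mod 256 = 73 → 49.
Outer input = (K'⊕opad) ∥ inner = 3e 06 5c ∥ 49.
Outer hash (tag): sum = 62+6+92+73 = 233 → e9.

e9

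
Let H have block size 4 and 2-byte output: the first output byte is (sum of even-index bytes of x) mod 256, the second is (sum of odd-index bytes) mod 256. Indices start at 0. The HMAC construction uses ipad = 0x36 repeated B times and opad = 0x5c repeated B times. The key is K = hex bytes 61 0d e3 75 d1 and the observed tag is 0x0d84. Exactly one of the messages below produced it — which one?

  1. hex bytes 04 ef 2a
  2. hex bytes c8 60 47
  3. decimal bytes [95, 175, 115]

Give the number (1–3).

Key hex bytes 61 0d e3 75 d1 is 5 bytes > B = 4, so hash it first: H(key) = 15 82, then zero-pad to 4 bytes: K' = 15 82 00 00.
K' ⊕ ipad = 23 b4 36 36; K' ⊕ opad = 49 de 5c 5c.
m1: inner = H(23 b4 36 36 04 ef 2a) = 87 d9; tag = H(49 de 5c 5c 87 d9) = 2c13
m2: inner = H(23 b4 36 36 c8 60 47) = 68 4a; tag = H(49 de 5c 5c 68 4a) = 0d84 ← matches
m3: inner = H(23 b4 36 36 5f af 73) = 2b 99; tag = H(49 de 5c 5c 2b 99) = d0d3

2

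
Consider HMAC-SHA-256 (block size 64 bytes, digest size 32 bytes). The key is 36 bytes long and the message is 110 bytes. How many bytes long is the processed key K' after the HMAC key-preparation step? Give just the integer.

Key is 36 ≤ 64 bytes, zero-padded: |K'| = 64.

64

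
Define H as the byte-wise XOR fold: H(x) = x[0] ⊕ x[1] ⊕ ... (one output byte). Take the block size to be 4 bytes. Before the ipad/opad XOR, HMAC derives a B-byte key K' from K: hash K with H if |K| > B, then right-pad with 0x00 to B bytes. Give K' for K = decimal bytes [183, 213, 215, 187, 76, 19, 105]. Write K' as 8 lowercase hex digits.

38000000

|K| = 7 > B = 4, so first hash the key.
H(K): XOR b7⊕d5⊕d7⊕bb⊕4c⊕13⊕69 = 38.
Zero-pad H(K) = 38 to 4 bytes: K' = 38 00 00 00.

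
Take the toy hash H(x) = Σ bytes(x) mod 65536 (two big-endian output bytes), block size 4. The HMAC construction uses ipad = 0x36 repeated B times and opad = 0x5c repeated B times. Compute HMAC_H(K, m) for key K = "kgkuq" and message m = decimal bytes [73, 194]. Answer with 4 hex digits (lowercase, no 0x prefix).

Key "kgkuq" = 6b 67 6b 75 71 is 5 bytes > B = 4, so hash it first: H(key) = 02 23, then zero-pad to 4 bytes: K' = 02 23 00 00.
K' ⊕ ipad = 34 15 36 36.  K' ⊕ opad = 5e 7f 5c 5c.
Inner input = (K'⊕ipad) ∥ m = 34 15 36 36 ∥ 49 c2.
Inner hash: sum = 52+21+54+54+73+194 = 448 → 01 c0.
Outer input = (K'⊕opad) ∥ inner = 5e 7f 5c 5c ∥ 01 c0.
Outer hash (tag): sum = 94+127+92+92+1+192 = 598 → 02 56.

0256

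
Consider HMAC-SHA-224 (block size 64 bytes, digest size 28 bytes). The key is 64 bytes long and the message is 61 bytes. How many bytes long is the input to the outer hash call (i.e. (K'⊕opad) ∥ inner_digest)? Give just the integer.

Key is 64 ≤ 64 bytes, zero-padded: |K'| = 64.
Outer input = (K'⊕opad) ∥ H(inner) → 64 + 28 = 92 bytes.

92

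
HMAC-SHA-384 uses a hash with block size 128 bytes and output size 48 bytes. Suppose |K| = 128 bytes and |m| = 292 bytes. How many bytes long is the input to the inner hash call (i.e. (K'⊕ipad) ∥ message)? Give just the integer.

420

Key is 128 ≤ 128 bytes, zero-padded: |K'| = 128.
Inner input = (K'⊕ipad) ∥ m → 128 + 292 = 420 bytes.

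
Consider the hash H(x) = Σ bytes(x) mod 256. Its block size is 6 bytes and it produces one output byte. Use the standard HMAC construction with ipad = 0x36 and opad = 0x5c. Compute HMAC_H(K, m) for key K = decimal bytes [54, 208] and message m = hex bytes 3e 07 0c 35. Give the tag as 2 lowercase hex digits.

aa

Key decimal bytes [54, 208] = 36 d0 is 2 bytes ≤ B = 6; zero-pad to 6 bytes: K' = 36 d0 00 00 00 00.
K' ⊕ ipad = 00 e6 36 36 36 36.  K' ⊕ opad = 6a 8c 5c 5c 5c 5c.
Inner input = (K'⊕ipad) ∥ m = 00 e6 36 36 36 36 ∥ 3e 07 0c 35.
Inner hash: sum = 0+230+54+54+54+54+62+7+12+53 = 580; mod 256 = 68 → 44.
Outer input = (K'⊕opad) ∥ inner = 6a 8c 5c 5c 5c 5c ∥ 44.
Outer hash (tag): sum = 106+140+92+92+92+92+68 = 682; mod 256 = 170 → aa.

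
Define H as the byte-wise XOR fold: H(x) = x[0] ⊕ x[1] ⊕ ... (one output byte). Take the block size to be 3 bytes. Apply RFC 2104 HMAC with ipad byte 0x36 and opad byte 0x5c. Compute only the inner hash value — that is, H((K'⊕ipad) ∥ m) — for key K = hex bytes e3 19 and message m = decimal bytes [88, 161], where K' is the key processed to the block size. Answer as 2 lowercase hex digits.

Key hex bytes e3 19 is 2 bytes ≤ B = 3; zero-pad to 3 bytes: K' = e3 19 00.
K' ⊕ ipad = d5 2f 36.
Inner input = d5 2f 36 ∥ 58 a1.
Inner hash: XOR d5⊕2f⊕36⊕58⊕a1 = 35.

35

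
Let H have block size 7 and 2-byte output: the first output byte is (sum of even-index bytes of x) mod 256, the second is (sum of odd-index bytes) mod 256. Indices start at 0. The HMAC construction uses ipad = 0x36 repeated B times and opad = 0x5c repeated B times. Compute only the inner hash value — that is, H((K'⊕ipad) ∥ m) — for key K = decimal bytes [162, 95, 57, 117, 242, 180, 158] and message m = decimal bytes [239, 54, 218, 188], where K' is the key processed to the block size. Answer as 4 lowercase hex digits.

01f7

Key decimal bytes [162, 95, 57, 117, 242, 180, 158] = a2 5f 39 75 f2 b4 9e is exactly B = 7 bytes: K' = a2 5f 39 75 f2 b4 9e.
K' ⊕ ipad = 94 69 0f 43 c4 82 a8.
Inner input = 94 69 0f 43 c4 82 a8 ∥ ef 36 da bc.
Inner hash: even-index sum = 769 mod 256 = 1; odd-index sum = 759 mod 256 = 247 → 01 f7.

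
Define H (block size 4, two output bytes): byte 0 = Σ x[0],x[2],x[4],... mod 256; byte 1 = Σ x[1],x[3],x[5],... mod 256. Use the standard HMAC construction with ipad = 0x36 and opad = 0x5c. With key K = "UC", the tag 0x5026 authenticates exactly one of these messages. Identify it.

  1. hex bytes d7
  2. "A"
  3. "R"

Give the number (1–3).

3

Key "UC" = 55 43 is 2 bytes ≤ B = 4; zero-pad to 4 bytes: K' = 55 43 00 00.
K' ⊕ ipad = 63 75 36 36; K' ⊕ opad = 09 1f 5c 5c.
m1: inner = H(63 75 36 36 d7) = 70 ab; tag = H(09 1f 5c 5c 70 ab) = d526
m2: inner = H(63 75 36 36 41) = da ab; tag = H(09 1f 5c 5c da ab) = 3f26
m3: inner = H(63 75 36 36 52) = eb ab; tag = H(09 1f 5c 5c eb ab) = 5026 ← matches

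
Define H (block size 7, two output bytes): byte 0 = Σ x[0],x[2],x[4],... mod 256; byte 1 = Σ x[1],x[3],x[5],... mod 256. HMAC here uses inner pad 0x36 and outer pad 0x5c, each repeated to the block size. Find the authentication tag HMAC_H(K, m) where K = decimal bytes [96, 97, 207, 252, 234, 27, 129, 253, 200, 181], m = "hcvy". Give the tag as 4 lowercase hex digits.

Key decimal bytes [96, 97, 207, 252, 234, 27, 129, 253, 200, 181] = 60 61 cf fc ea 1b 81 fd c8 b5 is 10 bytes > B = 7, so hash it first: H(key) = 62 2a, then zero-pad to 7 bytes: K' = 62 2a 00 00 00 00 00.
K' ⊕ ipad = 54 1c 36 36 36 36 36.  K' ⊕ opad = 3e 76 5c 5c 5c 5c 5c.
Inner input = (K'⊕ipad) ∥ m = 54 1c 36 36 36 36 36 ∥ 68 63 76 79.
Inner hash: even-index sum = 466 mod 256 = 210; odd-index sum = 358 mod 256 = 102 → d2 66.
Outer input = (K'⊕opad) ∥ inner = 3e 76 5c 5c 5c 5c 5c ∥ d2 66.
Outer hash (tag): even-index sum = 440 mod 256 = 184; odd-index sum = 512 mod 256 = 0 → b8 00.

b800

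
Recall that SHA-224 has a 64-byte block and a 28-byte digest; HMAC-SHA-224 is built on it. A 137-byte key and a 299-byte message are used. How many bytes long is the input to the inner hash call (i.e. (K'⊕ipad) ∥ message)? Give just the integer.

Key is 137 > 64 bytes, so it is hashed to 28 bytes then zero-padded to 64: |K'| = 64.
Inner input = (K'⊕ipad) ∥ m → 64 + 299 = 363 bytes.

363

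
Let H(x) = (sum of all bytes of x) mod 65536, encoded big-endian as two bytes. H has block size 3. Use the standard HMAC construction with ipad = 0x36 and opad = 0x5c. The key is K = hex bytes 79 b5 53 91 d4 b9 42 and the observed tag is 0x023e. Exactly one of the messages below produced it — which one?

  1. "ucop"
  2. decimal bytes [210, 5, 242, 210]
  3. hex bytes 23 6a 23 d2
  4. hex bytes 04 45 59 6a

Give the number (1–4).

Key hex bytes 79 b5 53 91 d4 b9 42 is 7 bytes > B = 3, so hash it first: H(key) = 03 e1, then zero-pad to 3 bytes: K' = 03 e1 00.
K' ⊕ ipad = 35 d7 36; K' ⊕ opad = 5f bd 5c.
m1: inner = H(35 d7 36 75 63 6f 70) = 02 f9; tag = H(5f bd 5c 02 f9) = 0273
m2: inner = H(35 d7 36 d2 05 f2 d2) = 03 dd; tag = H(5f bd 5c 03 dd) = 0258
m3: inner = H(35 d7 36 23 6a 23 d2) = 02 c4; tag = H(5f bd 5c 02 c4) = 023e ← matches
m4: inner = H(35 d7 36 04 45 59 6a) = 02 4e; tag = H(5f bd 5c 02 4e) = 01c8

3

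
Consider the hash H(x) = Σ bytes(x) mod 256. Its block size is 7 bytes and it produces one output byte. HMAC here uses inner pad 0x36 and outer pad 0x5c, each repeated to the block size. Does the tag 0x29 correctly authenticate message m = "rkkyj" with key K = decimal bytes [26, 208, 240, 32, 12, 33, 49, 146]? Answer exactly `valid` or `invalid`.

Key decimal bytes [26, 208, 240, 32, 12, 33, 49, 146] = 1a d0 f0 20 0c 21 31 92 is 8 bytes > B = 7, so hash it first: H(key) = ea, then zero-pad to 7 bytes: K' = ea 00 00 00 00 00 00.
K' ⊕ ipad = dc 36 36 36 36 36 36; K' ⊕ opad = b6 5c 5c 5c 5c 5c 5c.
Inner hash: sum = 220+54+54+54+54+54+54+114+107+107+121+106 = 1099; mod 256 = 75 → 4b.
Outer hash (recomputed tag): sum = 182+92+92+92+92+92+92+75 = 809; mod 256 = 41 → 29.
Recomputed tag = 29; claimed = 29 → match.

valid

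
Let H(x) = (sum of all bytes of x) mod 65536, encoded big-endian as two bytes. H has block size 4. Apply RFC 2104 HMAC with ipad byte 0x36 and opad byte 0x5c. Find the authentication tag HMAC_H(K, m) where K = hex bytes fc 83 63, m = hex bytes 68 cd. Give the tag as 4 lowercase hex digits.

Key hex bytes fc 83 63 is 3 bytes ≤ B = 4; zero-pad to 4 bytes: K' = fc 83 63 00.
K' ⊕ ipad = ca b5 55 36.  K' ⊕ opad = a0 df 3f 5c.
Inner input = (K'⊕ipad) ∥ m = ca b5 55 36 ∥ 68 cd.
Inner hash: sum = 202+181+85+54+104+205 = 831 → 03 3f.
Outer input = (K'⊕opad) ∥ inner = a0 df 3f 5c ∥ 03 3f.
Outer hash (tag): sum = 160+223+63+92+3+63 = 604 → 02 5c.

025c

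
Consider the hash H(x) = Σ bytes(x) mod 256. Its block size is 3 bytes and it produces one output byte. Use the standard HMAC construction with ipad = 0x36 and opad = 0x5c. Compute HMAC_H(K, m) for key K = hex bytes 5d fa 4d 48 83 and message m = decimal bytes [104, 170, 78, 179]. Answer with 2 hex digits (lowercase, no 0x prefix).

Key hex bytes 5d fa 4d 48 83 is 5 bytes > B = 3, so hash it first: H(key) = 6f, then zero-pad to 3 bytes: K' = 6f 00 00.
K' ⊕ ipad = 59 36 36.  K' ⊕ opad = 33 5c 5c.
Inner input = (K'⊕ipad) ∥ m = 59 36 36 ∥ 68 aa 4e b3.
Inner hash: sum = 89+54+54+104+170+78+179 = 728; mod 256 = 216 → d8.
Outer input = (K'⊕opad) ∥ inner = 33 5c 5c ∥ d8.
Outer hash (tag): sum = 51+92+92+216 = 451; mod 256 = 195 → c3.

c3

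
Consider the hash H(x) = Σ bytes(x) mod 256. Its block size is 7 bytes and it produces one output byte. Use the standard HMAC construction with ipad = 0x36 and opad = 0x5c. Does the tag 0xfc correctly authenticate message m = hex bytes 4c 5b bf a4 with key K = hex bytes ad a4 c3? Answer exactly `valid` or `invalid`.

Key hex bytes ad a4 c3 is 3 bytes ≤ B = 7; zero-pad to 7 bytes: K' = ad a4 c3 00 00 00 00.
K' ⊕ ipad = 9b 92 f5 36 36 36 36; K' ⊕ opad = f1 f8 9f 5c 5c 5c 5c.
Inner hash: sum = 155+146+245+54+54+54+54+76+91+191+164 = 1284; mod 256 = 4 → 04.
Outer hash (recomputed tag): sum = 241+248+159+92+92+92+92+4 = 1020; mod 256 = 252 → fc.
Recomputed tag = fc; claimed = fc → match.

valid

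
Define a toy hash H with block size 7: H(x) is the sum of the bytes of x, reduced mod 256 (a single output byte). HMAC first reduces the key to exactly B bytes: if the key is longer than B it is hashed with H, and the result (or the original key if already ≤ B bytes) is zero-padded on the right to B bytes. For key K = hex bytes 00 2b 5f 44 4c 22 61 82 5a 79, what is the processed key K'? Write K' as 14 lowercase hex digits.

f2000000000000

|K| = 10 > B = 7, so first hash the key.
H(K): sum = 0+43+95+68+76+34+97+130+90+121 = 754; mod 256 = 242 → f2.
Zero-pad H(K) = f2 to 7 bytes: K' = f2 00 00 00 00 00 00.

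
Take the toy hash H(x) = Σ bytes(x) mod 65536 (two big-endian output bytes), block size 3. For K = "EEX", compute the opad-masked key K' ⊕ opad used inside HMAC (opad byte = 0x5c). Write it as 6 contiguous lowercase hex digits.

Key "EEX" = 45 45 58 is exactly B = 3 bytes: K' = 45 45 58.
XOR each byte with 0x5c: 45⊕5c=19, 45⊕5c=19, 58⊕5c=04.

191904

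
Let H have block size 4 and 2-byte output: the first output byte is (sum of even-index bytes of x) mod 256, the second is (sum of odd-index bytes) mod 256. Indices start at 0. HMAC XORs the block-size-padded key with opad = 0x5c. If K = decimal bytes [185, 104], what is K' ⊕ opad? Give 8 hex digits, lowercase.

e5345c5c

Key decimal bytes [185, 104] = b9 68 is 2 bytes ≤ B = 4; zero-pad to 4 bytes: K' = b9 68 00 00.
XOR each byte with 0x5c: b9⊕5c=e5, 68⊕5c=34, 00⊕5c=5c, 00⊕5c=5c.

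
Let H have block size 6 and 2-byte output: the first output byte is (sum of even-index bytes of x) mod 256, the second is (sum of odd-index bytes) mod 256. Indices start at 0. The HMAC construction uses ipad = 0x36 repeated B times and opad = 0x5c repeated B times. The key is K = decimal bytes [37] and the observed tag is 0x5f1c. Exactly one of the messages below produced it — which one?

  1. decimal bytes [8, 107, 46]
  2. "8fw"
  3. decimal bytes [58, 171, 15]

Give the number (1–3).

2

Key decimal bytes [37] = 25 is 1 byte ≤ B = 6; zero-pad to 6 bytes: K' = 25 00 00 00 00 00.
K' ⊕ ipad = 13 36 36 36 36 36; K' ⊕ opad = 79 5c 5c 5c 5c 5c.
m1: inner = H(13 36 36 36 36 36 08 6b 2e) = b5 0d; tag = H(79 5c 5c 5c 5c 5c b5 0d) = e621
m2: inner = H(13 36 36 36 36 36 38 66 77) = 2e 08; tag = H(79 5c 5c 5c 5c 5c 2e 08) = 5f1c ← matches
m3: inner = H(13 36 36 36 36 36 3a ab 0f) = c8 4d; tag = H(79 5c 5c 5c 5c 5c c8 4d) = f961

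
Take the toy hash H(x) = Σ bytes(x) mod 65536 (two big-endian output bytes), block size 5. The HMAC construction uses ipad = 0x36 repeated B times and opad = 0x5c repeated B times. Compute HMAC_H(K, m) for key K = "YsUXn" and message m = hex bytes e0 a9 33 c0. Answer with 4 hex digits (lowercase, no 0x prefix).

Key "YsUXn" = 59 73 55 58 6e is exactly B = 5 bytes: K' = 59 73 55 58 6e.
K' ⊕ ipad = 6f 45 63 6e 58.  K' ⊕ opad = 05 2f 09 04 32.
Inner input = (K'⊕ipad) ∥ m = 6f 45 63 6e 58 ∥ e0 a9 33 c0.
Inner hash: sum = 111+69+99+110+88+224+169+51+192 = 1113 → 04 59.
Outer input = (K'⊕opad) ∥ inner = 05 2f 09 04 32 ∥ 04 59.
Outer hash (tag): sum = 5+47+9+4+50+4+89 = 208 → 00 d0.

00d0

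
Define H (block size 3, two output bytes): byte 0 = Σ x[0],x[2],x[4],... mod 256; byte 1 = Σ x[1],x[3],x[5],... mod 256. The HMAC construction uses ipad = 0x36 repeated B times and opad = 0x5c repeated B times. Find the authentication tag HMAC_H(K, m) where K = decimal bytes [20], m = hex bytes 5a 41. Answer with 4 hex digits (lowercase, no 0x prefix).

Key decimal bytes [20] = 14 is 1 byte ≤ B = 3; zero-pad to 3 bytes: K' = 14 00 00.
K' ⊕ ipad = 22 36 36.  K' ⊕ opad = 48 5c 5c.
Inner input = (K'⊕ipad) ∥ m = 22 36 36 ∥ 5a 41.
Inner hash: even-index sum = 153 mod 256 = 153; odd-index sum = 144 mod 256 = 144 → 99 90.
Outer input = (K'⊕opad) ∥ inner = 48 5c 5c ∥ 99 90.
Outer hash (tag): even-index sum = 308 mod 256 = 52; odd-index sum = 245 mod 256 = 245 → 34 f5.

34f5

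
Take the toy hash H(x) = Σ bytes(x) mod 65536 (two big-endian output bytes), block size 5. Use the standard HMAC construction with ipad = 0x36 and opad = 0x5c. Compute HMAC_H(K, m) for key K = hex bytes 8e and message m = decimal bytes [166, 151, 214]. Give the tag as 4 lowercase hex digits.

Key hex bytes 8e is 1 byte ≤ B = 5; zero-pad to 5 bytes: K' = 8e 00 00 00 00.
K' ⊕ ipad = b8 36 36 36 36.  K' ⊕ opad = d2 5c 5c 5c 5c.
Inner input = (K'⊕ipad) ∥ m = b8 36 36 36 36 ∥ a6 97 d6.
Inner hash: sum = 184+54+54+54+54+166+151+214 = 931 → 03 a3.
Outer input = (K'⊕opad) ∥ inner = d2 5c 5c 5c 5c ∥ 03 a3.
Outer hash (tag): sum = 210+92+92+92+92+3+163 = 744 → 02 e8.

02e8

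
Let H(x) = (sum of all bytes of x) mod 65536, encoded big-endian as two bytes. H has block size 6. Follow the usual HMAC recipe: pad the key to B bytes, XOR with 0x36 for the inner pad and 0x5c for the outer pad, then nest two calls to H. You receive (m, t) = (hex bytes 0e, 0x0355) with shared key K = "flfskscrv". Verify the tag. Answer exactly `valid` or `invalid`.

valid

Key "flfskscrv" = 66 6c 66 73 6b 73 63 72 76 is 9 bytes > B = 6, so hash it first: H(key) = 03 d4, then zero-pad to 6 bytes: K' = 03 d4 00 00 00 00.
K' ⊕ ipad = 35 e2 36 36 36 36; K' ⊕ opad = 5f 88 5c 5c 5c 5c.
Inner hash: sum = 53+226+54+54+54+54+14 = 509 → 01 fd.
Outer hash (recomputed tag): sum = 95+136+92+92+92+92+1+253 = 853 → 03 55.
Recomputed tag = 0355; claimed = 0355 → match.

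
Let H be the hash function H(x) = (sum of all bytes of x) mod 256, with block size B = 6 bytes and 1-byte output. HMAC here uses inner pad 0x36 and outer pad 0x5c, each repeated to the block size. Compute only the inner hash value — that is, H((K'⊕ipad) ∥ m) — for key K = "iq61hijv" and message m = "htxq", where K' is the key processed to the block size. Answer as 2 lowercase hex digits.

97

Key "iq61hijv" = 69 71 36 31 68 69 6a 76 is 8 bytes > B = 6, so hash it first: H(key) = f2, then zero-pad to 6 bytes: K' = f2 00 00 00 00 00.
K' ⊕ ipad = c4 36 36 36 36 36.
Inner input = c4 36 36 36 36 36 ∥ 68 74 78 71.
Inner hash: sum = 196+54+54+54+54+54+104+116+120+113 = 919; mod 256 = 151 → 97.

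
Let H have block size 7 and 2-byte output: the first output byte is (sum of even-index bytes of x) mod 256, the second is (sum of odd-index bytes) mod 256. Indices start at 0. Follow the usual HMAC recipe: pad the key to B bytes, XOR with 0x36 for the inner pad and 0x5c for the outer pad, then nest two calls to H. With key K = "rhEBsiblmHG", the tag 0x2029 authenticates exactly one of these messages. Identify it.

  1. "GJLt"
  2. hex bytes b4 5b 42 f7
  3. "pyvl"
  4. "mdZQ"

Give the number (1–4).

Key "rhEBsiblmHG" = 72 68 45 42 73 69 62 6c 6d 48 47 is 11 bytes > B = 7, so hash it first: H(key) = 40 c7, then zero-pad to 7 bytes: K' = 40 c7 00 00 00 00 00.
K' ⊕ ipad = 76 f1 36 36 36 36 36; K' ⊕ opad = 1c 9b 5c 5c 5c 5c 5c.
m1: inner = H(76 f1 36 36 36 36 36 47 4a 4c 74) = d6 f0; tag = H(1c 9b 5c 5c 5c 5c 5c d6 f0) = 2029 ← matches
m2: inner = H(76 f1 36 36 36 36 36 b4 5b 42 f7) = 6a 53; tag = H(1c 9b 5c 5c 5c 5c 5c 6a 53) = 83bd
m3: inner = H(76 f1 36 36 36 36 36 70 79 76 6c) = fd 43; tag = H(1c 9b 5c 5c 5c 5c 5c fd 43) = 7350
m4: inner = H(76 f1 36 36 36 36 36 6d 64 5a 51) = cd 24; tag = H(1c 9b 5c 5c 5c 5c 5c cd 24) = 5420

1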